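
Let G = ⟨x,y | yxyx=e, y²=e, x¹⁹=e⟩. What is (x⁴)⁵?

Compute successive powers of (x⁴), reducing at each step:
  (x⁴)²: (x⁴) · x⁴ = x⁸
  (x⁴)³: (x⁸) · x⁴ = x¹²
  (x⁴)⁴: (x¹²) · x⁴ = x¹⁶
  (x⁴)⁵: (x¹⁶) · x⁴ = x

Answer: x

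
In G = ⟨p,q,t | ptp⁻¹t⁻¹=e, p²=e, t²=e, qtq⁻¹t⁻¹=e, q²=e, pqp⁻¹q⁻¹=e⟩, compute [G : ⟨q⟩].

First find ord(q) by computing successive powers:
  q¹ = q, q² = e.
So |⟨q⟩| = ord(q) = 2. With |G| = 8, by Lagrange [G : ⟨q⟩] = 8/2 = 4.

Answer: 4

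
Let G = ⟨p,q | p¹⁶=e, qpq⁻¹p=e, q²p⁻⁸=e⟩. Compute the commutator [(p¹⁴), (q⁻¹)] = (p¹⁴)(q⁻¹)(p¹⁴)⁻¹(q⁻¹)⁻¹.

[(p¹⁴), (q⁻¹)] = (p¹⁴)·(q⁻¹)·(p¹⁴)⁻¹·(q⁻¹)⁻¹.
  (p¹⁴) · (q⁻¹) = p⁶q
  (p⁶q) · (p²) = p⁴q
  (p⁴q) · q = p¹²

Answer: p¹²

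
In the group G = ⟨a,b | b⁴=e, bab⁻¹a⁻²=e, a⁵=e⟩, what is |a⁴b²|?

Compute successive powers until reaching e:
  (a⁴b²)¹ = a⁴b², (a⁴b²)² = e.
The smallest positive k with (a⁴b²)ᵏ = e is 2.

Answer: 2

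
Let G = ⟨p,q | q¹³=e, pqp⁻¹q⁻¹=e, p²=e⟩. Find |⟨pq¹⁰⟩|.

|⟨pq¹⁰⟩| equals the order of pq¹⁰. Compute successive powers until reaching e:
  (pq¹⁰)¹ = pq¹⁰, (pq¹⁰)² = q⁷, (pq¹⁰)³ = pq⁴, (pq¹⁰)⁴ = q, (pq¹⁰)⁵ = pq¹¹, (pq¹⁰)⁶ = q⁸, (pq¹⁰)⁷ = pq⁵, (pq¹⁰)⁸ = q², (pq¹⁰)⁹ = pq¹², (pq¹⁰)¹⁰ = q⁹, (pq¹⁰)¹¹ = pq⁶, (pq¹⁰)¹² = q³, (pq¹⁰)¹³ = p, (pq¹⁰)¹⁴ = q¹⁰, (pq¹⁰)¹⁵ = pq⁷, (pq¹⁰)¹⁶ = q⁴, (pq¹⁰)¹⁷ = pq, (pq¹⁰)¹⁸ = q¹¹, (pq¹⁰)¹⁹ = pq⁸, (pq¹⁰)²⁰ = q⁵, (pq¹⁰)²¹ = pq², (pq¹⁰)²² = q¹², (pq¹⁰)²³ = pq⁹, (pq¹⁰)²⁴ = q⁶, (pq¹⁰)²⁵ = pq³, (pq¹⁰)²⁶ = e.
The smallest positive k with (pq¹⁰)ᵏ = e is 26, so |⟨pq¹⁰⟩| = 26.

Answer: 26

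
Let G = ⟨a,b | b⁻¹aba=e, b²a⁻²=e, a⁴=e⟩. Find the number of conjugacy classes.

The conjugacy classes (representative and size) are:
  [e] (size 1), [a³] (size 2), [a²] (size 1), [b⁻¹] (size 2), [ab⁻¹] (size 2).
Class equation: 1 + 2 + 1 + 2 + 2 = 8 = |G|. So G has 5 conjugacy classes.

Answer: 5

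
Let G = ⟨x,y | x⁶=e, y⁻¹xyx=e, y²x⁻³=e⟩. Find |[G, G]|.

G' = [G, G] is generated by all commutators. The generator-pair commutators are: [x, y] = x².
The subgroup they normally generate is {e, x², x⁴}, of order 3.
Check: |G/G'| = 12/3 = 4 is the order of the abelianisation.

Answer: 3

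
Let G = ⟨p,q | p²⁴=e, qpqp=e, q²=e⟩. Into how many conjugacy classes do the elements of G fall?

The conjugacy classes (representative and size) are:
  [e] (size 1), [p²³] (size 2), [p²] (size 2), [p³] (size 2), [p²⁰] (size 2), [p¹⁹] (size 2), [p⁶] (size 2), [p⁷] (size 2), [p⁸] (size 2), [p⁹] (size 2), [p¹⁴] (size 2), [p¹¹] (size 2), [p¹²] (size 1), [p⁴q] (size 12), [p⁵q] (size 12).
Class equation: 1 + 2 + 2 + 2 + 2 + 2 + 2 + 2 + 2 + 2 + 2 + 2 + 1 + 12 + 12 = 48 = |G|. So G has 15 conjugacy classes.

Answer: 15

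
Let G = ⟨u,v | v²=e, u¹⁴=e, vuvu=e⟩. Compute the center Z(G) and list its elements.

An element z ∈ Z(G) iff z commutes with every generator.
For example u⁷ is central: (u⁷)·u = u⁸ = u·(u⁷); (u⁷)·v = u⁷v = v·(u⁷).
Whereas u ∉ Z(G) since u·v = uv ≠ u¹³v = v·u.
Checking each of the 28 elements this way gives Z(G) = {e, u⁷}, of order 2.

Answer: {e, u⁷}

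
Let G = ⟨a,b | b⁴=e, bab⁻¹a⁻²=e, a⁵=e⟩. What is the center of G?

An element z ∈ Z(G) iff z commutes with every generator.
For example e is central: e·a = a = a·e; e·b = b = b·e.
Whereas a ∉ Z(G) since a·b = ab ≠ a²b = b·a.
Checking each of the 20 elements this way gives Z(G) = {e}, of order 1.

Answer: {e}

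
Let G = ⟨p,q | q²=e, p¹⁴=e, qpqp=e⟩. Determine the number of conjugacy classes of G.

The conjugacy classes (representative and size) are:
  [e] (size 1), [p¹³] (size 2), [p²] (size 2), [p³] (size 2), [p¹⁰] (size 2), [p⁵] (size 2), [p⁸] (size 2), [p⁷] (size 1), [p⁶q] (size 7), [p⁹q] (size 7).
Class equation: 1 + 2 + 2 + 2 + 2 + 2 + 2 + 1 + 7 + 7 = 28 = |G|. So G has 10 conjugacy classes.

Answer: 10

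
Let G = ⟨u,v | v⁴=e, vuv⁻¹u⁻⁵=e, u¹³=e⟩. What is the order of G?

Enumerate words in the generators, reducing via the relations: the distinct elements are
  {e, u, v, uv, u², u³, u⁴, u⁵, u⁶, u⁷, u⁸, u⁹, v², v³, uv², uv³, u²v, u³v, u¹², u¹¹, u¹⁰, u⁴v, u⁵v, u⁶v, u⁷v, u⁸v, u⁹v, u²v², u²v³, u³v², u³v³, u¹²v, u¹¹v, u¹⁰v, u⁴v², u⁴v³, u⁵v², u⁵v³, u⁶v², u⁶v³, u⁷v², u⁷v³, u⁸v², u⁸v³, u⁹v², u⁹v³, u¹²v², u¹²v³, u¹¹v², u¹¹v³, u¹⁰v², u¹⁰v³}.
No further products give new elements, so |G| = 52.

Answer: 52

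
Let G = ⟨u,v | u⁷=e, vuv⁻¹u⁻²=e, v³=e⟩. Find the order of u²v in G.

Compute successive powers until reaching e:
  (u²v)¹ = u²v, (u²v)² = u⁶v², (u²v)³ = e.
The smallest positive k with (u²v)ᵏ = e is 3.

Answer: 3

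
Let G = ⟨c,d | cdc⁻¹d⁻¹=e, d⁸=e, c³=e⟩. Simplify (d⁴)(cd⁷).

Compute (d⁴) · (cd⁷) by multiplying left to right and reducing via the relations at each step:
  (d⁴) · c = cd⁴
  (cd⁴) · d⁷ = cd³

Answer: cd³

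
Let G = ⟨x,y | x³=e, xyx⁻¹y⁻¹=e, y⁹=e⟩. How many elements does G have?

Enumerate words in the generators, reducing via the relations: the distinct elements are
  {e, x, y, xy, x², y², y³, y⁴, y⁵, y⁶, y⁷, y⁸, xy², xy³, xy⁴, xy⁵, xy⁶, xy⁷, xy⁸, x²y, x²y², x²y³, x²y⁴, x²y⁵, x²y⁶, x²y⁷, x²y⁸}.
No further products give new elements, so |G| = 27.

Answer: 27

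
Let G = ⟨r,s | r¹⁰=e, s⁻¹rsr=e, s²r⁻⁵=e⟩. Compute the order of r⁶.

Compute successive powers until reaching e:
  (r⁶)¹ = r⁶, (r⁶)² = r², (r⁶)³ = r⁸, (r⁶)⁴ = r⁴, (r⁶)⁵ = e.
The smallest positive k with (r⁶)ᵏ = e is 5.

Answer: 5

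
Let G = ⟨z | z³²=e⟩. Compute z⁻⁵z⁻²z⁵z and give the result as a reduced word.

Multiply left to right, reducing at each step:
  (z²⁷) · z⁻² = z²⁵
  (z²⁵) · z⁵ = z³⁰
  (z³⁰) · z = z³¹

Answer: z³¹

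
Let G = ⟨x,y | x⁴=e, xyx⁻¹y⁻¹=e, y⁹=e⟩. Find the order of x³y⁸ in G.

Compute successive powers until reaching e:
  (x³y⁸)¹ = x³y⁸, (x³y⁸)² = x²y⁷, (x³y⁸)³ = xy⁶, (x³y⁸)⁴ = y⁵, (x³y⁸)⁵ = x³y⁴, (x³y⁸)⁶ = x²y³, (x³y⁸)⁷ = xy², (x³y⁸)⁸ = y, (x³y⁸)⁹ = x³, (x³y⁸)¹⁰ = x²y⁸, (x³y⁸)¹¹ = xy⁷, (x³y⁸)¹² = y⁶, (x³y⁸)¹³ = x³y⁵, (x³y⁸)¹⁴ = x²y⁴, (x³y⁸)¹⁵ = xy³, (x³y⁸)¹⁶ = y², (x³y⁸)¹⁷ = x³y, (x³y⁸)¹⁸ = x², (x³y⁸)¹⁹ = xy⁸, (x³y⁸)²⁰ = y⁷, (x³y⁸)²¹ = x³y⁶, (x³y⁸)²² = x²y⁵, (x³y⁸)²³ = xy⁴, (x³y⁸)²⁴ = y³, (x³y⁸)²⁵ = x³y², (x³y⁸)²⁶ = x²y, (x³y⁸)²⁷ = x, (x³y⁸)²⁸ = y⁸, (x³y⁸)²⁹ = x³y⁷, (x³y⁸)³⁰ = x²y⁶, (x³y⁸)³¹ = xy⁵, (x³y⁸)³² = y⁴, (x³y⁸)³³ = x³y³, (x³y⁸)³⁴ = x²y², (x³y⁸)³⁵ = xy, (x³y⁸)³⁶ = e.
The smallest positive k with (x³y⁸)ᵏ = e is 36.

Answer: 36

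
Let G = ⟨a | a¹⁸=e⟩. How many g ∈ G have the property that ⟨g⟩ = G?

G is cyclic of order 18. An element generates G iff its order is 18, and a cyclic group of order 18 has exactly φ(18) = 6 such elements.

Answer: 6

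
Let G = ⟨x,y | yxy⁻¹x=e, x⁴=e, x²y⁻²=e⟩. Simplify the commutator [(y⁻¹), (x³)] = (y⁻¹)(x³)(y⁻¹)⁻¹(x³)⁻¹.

[(y⁻¹), (x³)] = (y⁻¹)·(x³)·(y⁻¹)⁻¹·(x³)⁻¹.
  (y⁻¹) · (x³) = xy⁻¹
  (xy⁻¹) · y = x
  x · x = x²

Answer: x²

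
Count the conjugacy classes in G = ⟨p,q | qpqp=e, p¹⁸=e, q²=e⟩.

The conjugacy classes (representative and size) are:
  [e] (size 1), [p] (size 2), [p²] (size 2), [p³] (size 2), [p¹⁴] (size 2), [p⁵] (size 2), [p¹²] (size 2), [p⁷] (size 2), [p¹⁰] (size 2), [p⁹] (size 1), [p¹⁰q] (size 9), [pq] (size 9).
Class equation: 1 + 2 + 2 + 2 + 2 + 2 + 2 + 2 + 2 + 1 + 9 + 9 = 36 = |G|. So G has 12 conjugacy classes.

Answer: 12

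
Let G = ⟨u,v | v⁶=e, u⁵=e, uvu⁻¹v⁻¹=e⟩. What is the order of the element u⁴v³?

Compute successive powers until reaching e:
  (u⁴v³)¹ = u⁴v³, (u⁴v³)² = u³, (u⁴v³)³ = u²v³, (u⁴v³)⁴ = u, (u⁴v³)⁵ = v³, (u⁴v³)⁶ = u⁴, (u⁴v³)⁷ = u³v³, (u⁴v³)⁸ = u², (u⁴v³)⁹ = uv³, (u⁴v³)¹⁰ = e.
The smallest positive k with (u⁴v³)ᵏ = e is 10.

Answer: 10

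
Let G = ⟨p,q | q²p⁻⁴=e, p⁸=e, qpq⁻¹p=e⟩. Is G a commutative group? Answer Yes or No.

p·q = pq but q·p = p³q⁻¹, so p·q ≠ q·p and G is not abelian.

Answer: No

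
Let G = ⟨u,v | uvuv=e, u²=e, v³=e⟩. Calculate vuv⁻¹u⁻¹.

[v, u] = v·u·v⁻¹·u⁻¹.
  v · u = uv²
  (uv²) · (v²) = uv
  (uv) · u = v²

Answer: v²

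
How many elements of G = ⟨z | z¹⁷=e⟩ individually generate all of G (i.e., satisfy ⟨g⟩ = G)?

G is cyclic of order 17. An element generates G iff its order is 17, and a cyclic group of order 17 has exactly φ(17) = 16 such elements.

Answer: 16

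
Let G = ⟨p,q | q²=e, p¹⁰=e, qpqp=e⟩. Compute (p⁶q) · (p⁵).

Compute (p⁶q) · (p⁵) by multiplying left to right and reducing via the relations at each step:
  (p⁶q) · p⁵ = pq

Answer: pq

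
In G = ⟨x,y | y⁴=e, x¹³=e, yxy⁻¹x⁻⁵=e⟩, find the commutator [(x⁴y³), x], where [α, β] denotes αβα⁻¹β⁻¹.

[(x⁴y³), x] = (x⁴y³)·x·(x⁴y³)⁻¹·x⁻¹.
  (x⁴y³) · x = x¹²y³
  (x¹²y³) · (x⁶y) = x⁸
  (x⁸) · (x¹²) = x⁷

Answer: x⁷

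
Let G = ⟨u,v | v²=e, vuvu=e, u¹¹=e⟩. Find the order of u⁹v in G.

Compute successive powers until reaching e:
  (u⁹v)¹ = u⁹v, (u⁹v)² = e.
The smallest positive k with (u⁹v)ᵏ = e is 2.

Answer: 2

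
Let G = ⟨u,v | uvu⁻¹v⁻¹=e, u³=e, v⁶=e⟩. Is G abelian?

Each pair of generators commutes: u·v = uv = v·u. Since the generators pairwise commute, every element of G commutes with every other, so G is abelian.

Answer: Yes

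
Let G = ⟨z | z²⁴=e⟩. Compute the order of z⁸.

Compute successive powers until reaching e:
  (z⁸)¹ = z⁸, (z⁸)² = z¹⁶, (z⁸)³ = e.
The smallest positive k with (z⁸)ᵏ = e is 3.

Answer: 3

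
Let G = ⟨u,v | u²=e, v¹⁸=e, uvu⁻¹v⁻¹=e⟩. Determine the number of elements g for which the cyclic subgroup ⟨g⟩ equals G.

⟨g⟩ = G would require ord(g) = |G| = 36, but the maximum element order in G is 18 < 36. So G is not cyclic and no single element generates it: the count is 0.

Answer: 0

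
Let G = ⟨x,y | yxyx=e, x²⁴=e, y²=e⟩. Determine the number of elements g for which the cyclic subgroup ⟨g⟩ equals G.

⟨g⟩ = G would require ord(g) = |G| = 48, but the maximum element order in G is 24 < 48. So G is not cyclic and no single element generates it: the count is 0.

Answer: 0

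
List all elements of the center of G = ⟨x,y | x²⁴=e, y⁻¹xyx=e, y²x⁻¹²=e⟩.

An element z ∈ Z(G) iff z commutes with every generator.
For example x¹² is central: (x¹²)·x = x¹³ = x·(x¹²); (x¹²)·y = y⁻¹ = y·(x¹²).
Whereas x ∉ Z(G) since x·y = xy ≠ x¹¹y⁻¹ = y·x.
Checking each of the 48 elements this way gives Z(G) = {e, x¹²}, of order 2.

Answer: {e, x¹²}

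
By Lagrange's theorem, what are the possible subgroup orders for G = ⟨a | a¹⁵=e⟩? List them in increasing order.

|G| = 15 = 3 · 5. By Lagrange's theorem the order of any subgroup divides 15; the divisors of 15 are 1, 3, 5, 15.

Answer: 1, 3, 5, 15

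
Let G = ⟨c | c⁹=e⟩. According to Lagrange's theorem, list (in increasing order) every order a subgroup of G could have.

|G| = 9 = 3². By Lagrange's theorem the order of any subgroup divides 9; the divisors of 9 are 1, 3, 9.

Answer: 1, 3, 9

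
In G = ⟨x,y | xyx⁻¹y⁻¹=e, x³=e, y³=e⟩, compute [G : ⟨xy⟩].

First find ord(xy) by computing successive powers:
  (xy)¹ = xy, (xy)² = x²y², (xy)³ = e.
So |⟨xy⟩| = ord(xy) = 3. With |G| = 9, by Lagrange [G : ⟨xy⟩] = 9/3 = 3.

Answer: 3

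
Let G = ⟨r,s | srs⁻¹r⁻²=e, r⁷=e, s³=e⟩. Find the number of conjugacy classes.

The conjugacy classes (representative and size) are:
  [e] (size 1), [r²] (size 3), [r⁵] (size 3), [s] (size 7), [s²] (size 7).
Class equation: 1 + 3 + 3 + 7 + 7 = 21 = |G|. So G has 5 conjugacy classes.

Answer: 5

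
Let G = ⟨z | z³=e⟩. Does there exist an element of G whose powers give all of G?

|G| = 3. The element z has order 3 (its powers give 3 distinct elements), so ⟨z⟩ = G and G is cyclic.

Answer: Yes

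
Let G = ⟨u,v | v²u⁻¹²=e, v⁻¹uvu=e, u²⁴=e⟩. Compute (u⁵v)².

Compute successive powers of (u⁵v), reducing at each step:
  (u⁵v)²: (u⁵v) · u⁵ = v;   v · v = u¹²

Answer: u¹²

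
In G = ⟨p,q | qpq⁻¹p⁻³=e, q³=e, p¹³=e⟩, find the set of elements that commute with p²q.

⟨p²q⟩ ⊆ C_G(p²q) since powers of p²q commute with p²q; so |C_G(p²q)| ≥ |⟨p²q⟩| = 3.
By orbit–stabilizer, |C_G(p²q)| = |G| / |conj. class of p²q| = 39 / 13 = 3.
The 3 elements commuting with p²q are {e, p²q, p⁸q²}.

Answer: {e, p²q, p⁸q²}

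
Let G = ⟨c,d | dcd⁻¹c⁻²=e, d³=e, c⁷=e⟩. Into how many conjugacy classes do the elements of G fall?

The conjugacy classes (representative and size) are:
  [e] (size 1), [c²] (size 3), [c⁵] (size 3), [d] (size 7), [d²] (size 7).
Class equation: 1 + 3 + 3 + 7 + 7 = 21 = |G|. So G has 5 conjugacy classes.

Answer: 5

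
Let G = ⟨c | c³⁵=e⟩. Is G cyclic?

|G| = 35. The element c has order 35 (its powers give 35 distinct elements), so ⟨c⟩ = G and G is cyclic.

Answer: Yes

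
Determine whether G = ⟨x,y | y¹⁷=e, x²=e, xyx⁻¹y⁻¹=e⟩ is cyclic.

|G| = 34. The element xy has order 34 (its powers give 34 distinct elements), so ⟨xy⟩ = G and G is cyclic.

Answer: Yes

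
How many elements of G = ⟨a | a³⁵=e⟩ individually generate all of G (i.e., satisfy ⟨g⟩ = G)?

G is cyclic of order 35. An element generates G iff its order is 35, and a cyclic group of order 35 has exactly φ(35) = 24 such elements.

Answer: 24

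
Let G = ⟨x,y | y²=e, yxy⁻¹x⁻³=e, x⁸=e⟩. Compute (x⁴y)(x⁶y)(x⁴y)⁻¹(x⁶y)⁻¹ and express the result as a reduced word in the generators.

[(x⁴y), (x⁶y)] = (x⁴y)·(x⁶y)·(x⁴y)⁻¹·(x⁶y)⁻¹.
  (x⁴y) · (x⁶y) = x⁶
  (x⁶) · (x⁴y) = x²y
  (x²y) · (x⁶y) = x⁴

Answer: x⁴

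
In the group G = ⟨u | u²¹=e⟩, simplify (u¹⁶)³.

Compute successive powers of (u¹⁶), reducing at each step:
  (u¹⁶)²: (u¹⁶) · u¹⁶ = u¹¹
  (u¹⁶)³: (u¹¹) · u¹⁶ = u⁶

Answer: u⁶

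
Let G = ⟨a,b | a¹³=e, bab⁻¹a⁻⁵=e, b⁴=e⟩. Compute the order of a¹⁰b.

Compute successive powers until reaching e:
  (a¹⁰b)¹ = a¹⁰b, (a¹⁰b)² = a⁸b², (a¹⁰b)³ = a¹¹b³, (a¹⁰b)⁴ = e.
The smallest positive k with (a¹⁰b)ᵏ = e is 4.

Answer: 4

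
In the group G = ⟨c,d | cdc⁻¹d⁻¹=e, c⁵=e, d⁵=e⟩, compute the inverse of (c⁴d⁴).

The order of (c⁴d⁴) is 5 (smallest k with (c⁴d⁴)ᵏ = e), so (c⁴d⁴)⁻¹ = (c⁴d⁴)⁴ = cd.
Check: (c⁴d⁴) · (cd) → (c⁴d⁴) · c = d⁴;   (d⁴) · d = e, giving e as required.

Answer: cd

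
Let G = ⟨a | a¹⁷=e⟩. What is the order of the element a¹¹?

Compute successive powers until reaching e:
  (a¹¹)¹ = a¹¹, (a¹¹)² = a⁵, (a¹¹)³ = a¹⁶, (a¹¹)⁴ = a¹⁰, (a¹¹)⁵ = a⁴, (a¹¹)⁶ = a¹⁵, (a¹¹)⁷ = a⁹, (a¹¹)⁸ = a³, (a¹¹)⁹ = a¹⁴, (a¹¹)¹⁰ = a⁸, (a¹¹)¹¹ = a², (a¹¹)¹² = a¹³, (a¹¹)¹³ = a⁷, (a¹¹)¹⁴ = a, (a¹¹)¹⁵ = a¹², (a¹¹)¹⁶ = a⁶, (a¹¹)¹⁷ = e.
The smallest positive k with (a¹¹)ᵏ = e is 17.

Answer: 17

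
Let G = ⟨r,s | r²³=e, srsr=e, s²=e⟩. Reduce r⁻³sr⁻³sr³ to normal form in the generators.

Multiply left to right, reducing at each step:
  (r²⁰) · s = r²⁰s
  (r²⁰s) · r⁻³ = s
  s · s = e
  e · r³ = r³

Answer: r³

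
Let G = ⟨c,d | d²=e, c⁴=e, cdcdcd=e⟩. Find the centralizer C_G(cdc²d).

⟨cdc²d⟩ ⊆ C_G(cdc²d) since powers of cdc²d commute with cdc²d; so |C_G(cdc²d)| ≥ |⟨cdc²d⟩| = 2.
By orbit–stabilizer, |C_G(cdc²d)| = |G| / |conj. class of cdc²d| = 24 / 6 = 4.
The 4 elements commuting with cdc²d are {e, c², cdc²d, c³dc²d}.

Answer: {e, c², cdc²d, c³dc²d}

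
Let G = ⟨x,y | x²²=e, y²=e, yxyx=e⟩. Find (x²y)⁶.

Compute successive powers of (x²y), reducing at each step:
  (x²y)²: (x²y) · x² = y;   y · y = e
  (x²y)³: e · x² = x²;   (x²) · y = x²y
  (x²y)⁴: (x²y) · x² = y;   y · y = e
  (x²y)⁵: e · x² = x²;   (x²) · y = x²y
  (x²y)⁶: (x²y) · x² = y;   y · y = e

Answer: e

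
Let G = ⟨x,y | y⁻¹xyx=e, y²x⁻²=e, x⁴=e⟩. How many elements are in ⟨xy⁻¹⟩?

|⟨xy⁻¹⟩| equals the order of xy⁻¹. Compute successive powers until reaching e:
  (xy⁻¹)¹ = xy⁻¹, (xy⁻¹)² = x², (xy⁻¹)³ = xy, (xy⁻¹)⁴ = e.
The smallest positive k with (xy⁻¹)ᵏ = e is 4, so |⟨xy⁻¹⟩| = 4.

Answer: 4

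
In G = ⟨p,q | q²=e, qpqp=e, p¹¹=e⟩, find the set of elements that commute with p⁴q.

⟨p⁴q⟩ ⊆ C_G(p⁴q) since powers of p⁴q commute with p⁴q; so |C_G(p⁴q)| ≥ |⟨p⁴q⟩| = 2.
By orbit–stabilizer, |C_G(p⁴q)| = |G| / |conj. class of p⁴q| = 22 / 11 = 2.
The 2 elements commuting with p⁴q are {e, p⁴q}.

Answer: {e, p⁴q}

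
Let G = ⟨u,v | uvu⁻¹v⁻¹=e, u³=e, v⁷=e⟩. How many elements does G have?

Enumerate words in the generators, reducing via the relations: the distinct elements are
  {e, u, v, uv, u², v², v³, v⁴, v⁵, v⁶, uv², uv³, uv⁴, uv⁵, uv⁶, u²v, u²v², u²v³, u²v⁴, u²v⁵, u²v⁶}.
No further products give new elements, so |G| = 21.

Answer: 21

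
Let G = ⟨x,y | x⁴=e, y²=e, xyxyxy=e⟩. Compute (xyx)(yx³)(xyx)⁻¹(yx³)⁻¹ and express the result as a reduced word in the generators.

[(xyx), (yx³)] = (xyx)·(yx³)·(xyx)⁻¹·(yx³)⁻¹.
  (xyx) · (yx³) = yx²
  (yx²) · (x³yx³) = x³yx²
  (x³yx²) · (xy) = yx

Answer: yx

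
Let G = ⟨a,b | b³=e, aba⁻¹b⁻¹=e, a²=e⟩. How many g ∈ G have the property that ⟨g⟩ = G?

G is cyclic of order 6. An element generates G iff its order is 6, and a cyclic group of order 6 has exactly φ(6) = 2 such elements.

Answer: 2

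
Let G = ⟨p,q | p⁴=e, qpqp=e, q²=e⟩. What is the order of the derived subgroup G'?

G' = [G, G] is generated by all commutators. The generator-pair commutators are: [p, q] = p².
The subgroup they normally generate is {e, p²}, of order 2.
Check: |G/G'| = 8/2 = 4 is the order of the abelianisation.

Answer: 2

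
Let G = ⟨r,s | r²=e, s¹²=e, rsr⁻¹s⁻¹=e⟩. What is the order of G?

Enumerate words in the generators, reducing via the relations: the distinct elements are
  {e, r, s, rs, s², s³, s⁴, s⁵, s⁶, s⁷, s⁸, s⁹, rs², rs³, rs⁴, rs⁵, rs⁶, rs⁷, rs⁸, rs⁹, s¹¹, s¹⁰, rs¹¹, rs¹⁰}.
No further products give new elements, so |G| = 24.

Answer: 24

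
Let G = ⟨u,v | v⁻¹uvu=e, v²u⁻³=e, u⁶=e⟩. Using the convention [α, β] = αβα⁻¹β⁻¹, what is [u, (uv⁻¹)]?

[u, (uv⁻¹)] = u·(uv⁻¹)·u⁻¹·(uv⁻¹)⁻¹.
  u · (uv⁻¹) = u²v⁻¹
  (u²v⁻¹) · (u⁵) = v
  v · (uv) = u²

Answer: u²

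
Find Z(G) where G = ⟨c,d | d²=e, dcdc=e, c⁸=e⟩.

An element z ∈ Z(G) iff z commutes with every generator.
For example c⁴ is central: (c⁴)·c = c⁵ = c·(c⁴); (c⁴)·d = c⁴d = d·(c⁴).
Whereas c ∉ Z(G) since c·d = cd ≠ c⁷d = d·c.
Checking each of the 16 elements this way gives Z(G) = {e, c⁴}, of order 2.

Answer: {e, c⁴}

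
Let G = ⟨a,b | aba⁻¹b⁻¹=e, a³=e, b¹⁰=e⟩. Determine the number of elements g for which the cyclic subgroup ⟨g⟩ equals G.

G is cyclic of order 30. An element generates G iff its order is 30, and a cyclic group of order 30 has exactly φ(30) = 8 such elements.

Answer: 8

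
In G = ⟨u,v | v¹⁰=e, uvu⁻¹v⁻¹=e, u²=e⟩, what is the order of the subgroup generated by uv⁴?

|⟨uv⁴⟩| equals the order of uv⁴. Compute successive powers until reaching e:
  (uv⁴)¹ = uv⁴, (uv⁴)² = v⁸, (uv⁴)³ = uv², (uv⁴)⁴ = v⁶, (uv⁴)⁵ = u, (uv⁴)⁶ = v⁴, (uv⁴)⁷ = uv⁸, (uv⁴)⁸ = v², (uv⁴)⁹ = uv⁶, (uv⁴)¹⁰ = e.
The smallest positive k with (uv⁴)ᵏ = e is 10, so |⟨uv⁴⟩| = 10.

Answer: 10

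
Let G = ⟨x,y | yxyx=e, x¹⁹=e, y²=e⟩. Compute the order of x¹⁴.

Compute successive powers until reaching e:
  (x¹⁴)¹ = x¹⁴, (x¹⁴)² = x⁹, (x¹⁴)³ = x⁴, (x¹⁴)⁴ = x¹⁸, (x¹⁴)⁵ = x¹³, (x¹⁴)⁶ = x⁸, (x¹⁴)⁷ = x³, (x¹⁴)⁸ = x¹⁷, (x¹⁴)⁹ = x¹², (x¹⁴)¹⁰ = x⁷, (x¹⁴)¹¹ = x², (x¹⁴)¹² = x¹⁶, (x¹⁴)¹³ = x¹¹, (x¹⁴)¹⁴ = x⁶, (x¹⁴)¹⁵ = x, (x¹⁴)¹⁶ = x¹⁵, (x¹⁴)¹⁷ = x¹⁰, (x¹⁴)¹⁸ = x⁵, (x¹⁴)¹⁹ = e.
The smallest positive k with (x¹⁴)ᵏ = e is 19.

Answer: 19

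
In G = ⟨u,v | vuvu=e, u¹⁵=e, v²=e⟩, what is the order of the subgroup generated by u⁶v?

|⟨u⁶v⟩| equals the order of u⁶v. Compute successive powers until reaching e:
  (u⁶v)¹ = u⁶v, (u⁶v)² = e.
The smallest positive k with (u⁶v)ᵏ = e is 2, so |⟨u⁶v⟩| = 2.

Answer: 2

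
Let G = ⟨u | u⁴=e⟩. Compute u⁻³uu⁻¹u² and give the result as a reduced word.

Multiply left to right, reducing at each step:
  u · u = u²
  (u²) · u⁻¹ = u
  u · u² = u³

Answer: u³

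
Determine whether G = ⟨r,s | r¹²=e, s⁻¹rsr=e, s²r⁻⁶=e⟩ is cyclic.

Every cyclic group is abelian. But r·s = rs while s·r = r⁵s⁻¹, so r·s ≠ s·r and G is not abelian. Hence G is not cyclic.

Answer: No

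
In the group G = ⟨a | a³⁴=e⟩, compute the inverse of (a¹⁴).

The order of (a¹⁴) is 17 (smallest k with (a¹⁴)ᵏ = e), so (a¹⁴)⁻¹ = (a¹⁴)¹⁶ = a²⁰.
Check: (a¹⁴) · (a²⁰) → (a¹⁴) · a²⁰ = e, giving e as required.

Answer: a²⁰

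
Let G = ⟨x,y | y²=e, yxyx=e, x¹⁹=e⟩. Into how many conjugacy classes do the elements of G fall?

The conjugacy classes (representative and size) are:
  [e] (size 1), [x¹⁸] (size 2), [x²] (size 2), [x¹⁶] (size 2), [x⁴] (size 2), [x¹⁴] (size 2), [x¹³] (size 2), [x¹²] (size 2), [x⁸] (size 2), [x⁹] (size 2), [y] (size 19).
Class equation: 1 + 2 + 2 + 2 + 2 + 2 + 2 + 2 + 2 + 2 + 19 = 38 = |G|. So G has 11 conjugacy classes.

Answer: 11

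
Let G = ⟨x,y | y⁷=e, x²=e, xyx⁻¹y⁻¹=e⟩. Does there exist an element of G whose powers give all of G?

|G| = 14. The element xy has order 14 (its powers give 14 distinct elements), so ⟨xy⟩ = G and G is cyclic.

Answer: Yes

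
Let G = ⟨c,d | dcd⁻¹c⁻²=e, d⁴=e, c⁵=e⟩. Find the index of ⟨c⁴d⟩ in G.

First find ord(c⁴d) by computing successive powers:
  (c⁴d)¹ = c⁴d, (c⁴d)² = c²d², (c⁴d)³ = c³d³, (c⁴d)⁴ = e.
So |⟨c⁴d⟩| = ord(c⁴d) = 4. With |G| = 20, by Lagrange [G : ⟨c⁴d⟩] = 20/4 = 5.

Answer: 5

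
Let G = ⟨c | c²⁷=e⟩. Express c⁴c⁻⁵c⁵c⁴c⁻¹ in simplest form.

Multiply left to right, reducing at each step:
  (c⁴) · c⁻⁵ = c²⁶
  (c²⁶) · c⁵ = c⁴
  (c⁴) · c⁴ = c⁸
  (c⁸) · c⁻¹ = c⁷

Answer: c⁷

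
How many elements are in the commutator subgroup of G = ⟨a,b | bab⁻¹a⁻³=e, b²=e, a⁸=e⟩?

G' = [G, G] is generated by all commutators. The generator-pair commutators are: [a, b] = a⁶.
The subgroup they normally generate is {e, a², a⁴, a⁶}, of order 4.
Check: |G/G'| = 16/4 = 4 is the order of the abelianisation.

Answer: 4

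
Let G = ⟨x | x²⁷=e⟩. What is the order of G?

G is generated by a single element, so G is cyclic. The relator gives x²⁷ = e and no smaller power is forced to be e, so the 27 powers {e, x, x², x³, x⁴, x⁵, x⁶, x⁷, x⁸, x⁹, x²², x²³, x²¹, x²⁰, x²⁴, x²⁵, x²⁶, x¹², x¹³, x¹¹, x¹⁰, x¹⁴, x¹⁵, x¹⁶, x¹⁷, x¹⁸, x¹⁹} are distinct. Hence |G| = 27.

Answer: 27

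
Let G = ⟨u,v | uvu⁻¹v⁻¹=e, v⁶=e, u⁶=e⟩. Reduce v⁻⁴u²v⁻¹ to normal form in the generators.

Multiply left to right, reducing at each step:
  (v²) · u² = u²v²
  (u²v²) · v⁻¹ = u²v

Answer: u²v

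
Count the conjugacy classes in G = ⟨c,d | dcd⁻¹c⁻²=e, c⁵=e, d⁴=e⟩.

The conjugacy classes (representative and size) are:
  [e] (size 1), [c⁴] (size 4), [c²d] (size 5), [d²] (size 5), [c³d³] (size 5).
Class equation: 1 + 4 + 5 + 5 + 5 = 20 = |G|. So G has 5 conjugacy classes.

Answer: 5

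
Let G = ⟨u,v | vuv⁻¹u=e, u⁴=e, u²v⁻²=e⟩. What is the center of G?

An element z ∈ Z(G) iff z commutes with every generator.
For example u² is central: (u²)·u = u³ = u·(u²); (u²)·v = v⁻¹ = v·(u²).
Whereas u ∉ Z(G) since u·v = uv ≠ uv⁻¹ = v·u.
Checking each of the 8 elements this way gives Z(G) = {e, u²}, of order 2.

Answer: {e, u²}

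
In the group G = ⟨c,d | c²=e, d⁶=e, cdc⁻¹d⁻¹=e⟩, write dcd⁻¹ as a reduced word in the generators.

Multiply left to right, reducing at each step:
  d · c = cd
  (cd) · d⁻¹ = c

Answer: c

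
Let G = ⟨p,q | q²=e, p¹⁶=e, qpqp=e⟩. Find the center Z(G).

An element z ∈ Z(G) iff z commutes with every generator.
For example p⁸ is central: (p⁸)·p = p⁹ = p·(p⁸); (p⁸)·q = p⁸q = q·(p⁸).
Whereas p ∉ Z(G) since p·q = pq ≠ p¹⁵q = q·p.
Checking each of the 32 elements this way gives Z(G) = {e, p⁸}, of order 2.

Answer: {e, p⁸}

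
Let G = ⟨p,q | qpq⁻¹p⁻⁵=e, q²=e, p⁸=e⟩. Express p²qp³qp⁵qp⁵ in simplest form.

Multiply left to right, reducing at each step:
  (p²) · q = p²q
  (p²q) · p³ = pq
  (pq) · q = p
  p · p⁵ = p⁶
  (p⁶) · q = p⁶q
  (p⁶q) · p⁵ = p⁷q

Answer: p⁷q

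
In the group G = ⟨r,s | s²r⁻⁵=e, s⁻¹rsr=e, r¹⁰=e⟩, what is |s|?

Compute successive powers until reaching e:
  s¹ = s, s² = r⁵, s³ = s⁻¹, s⁴ = e.
The smallest positive k with sᵏ = e is 4.

Answer: 4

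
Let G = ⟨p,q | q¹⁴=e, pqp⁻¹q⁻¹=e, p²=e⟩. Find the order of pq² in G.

Compute successive powers until reaching e:
  (pq²)¹ = pq², (pq²)² = q⁴, (pq²)³ = pq⁶, (pq²)⁴ = q⁸, (pq²)⁵ = pq¹⁰, (pq²)⁶ = q¹², (pq²)⁷ = p, (pq²)⁸ = q², (pq²)⁹ = pq⁴, (pq²)¹⁰ = q⁶, (pq²)¹¹ = pq⁸, (pq²)¹² = q¹⁰, (pq²)¹³ = pq¹², (pq²)¹⁴ = e.
The smallest positive k with (pq²)ᵏ = e is 14.

Answer: 14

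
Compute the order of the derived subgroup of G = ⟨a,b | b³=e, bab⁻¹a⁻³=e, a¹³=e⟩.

G' = [G, G] is generated by all commutators. The generator-pair commutators are: [a, b] = a¹¹.
The subgroup they normally generate is {e, a, a², a³, a⁴, a⁵, a⁶, a⁷, a⁸, a⁹, a¹⁰, a¹¹, a¹²}, of order 13.
Check: |G/G'| = 39/13 = 3 is the order of the abelianisation.

Answer: 13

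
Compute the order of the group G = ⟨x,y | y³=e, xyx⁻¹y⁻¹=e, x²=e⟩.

Enumerate words in the generators, reducing via the relations: the distinct elements are
  {e, x, y, xy, y², xy²}.
No further products give new elements, so |G| = 6.

Answer: 6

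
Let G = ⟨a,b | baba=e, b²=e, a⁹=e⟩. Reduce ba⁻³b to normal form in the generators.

Multiply left to right, reducing at each step:
  b · a⁻³ = a³b
  (a³b) · b = a³

Answer: a³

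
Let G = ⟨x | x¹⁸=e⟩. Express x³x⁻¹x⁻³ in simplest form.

Multiply left to right, reducing at each step:
  (x³) · x⁻¹ = x²
  (x²) · x⁻³ = x¹⁷

Answer: x¹⁷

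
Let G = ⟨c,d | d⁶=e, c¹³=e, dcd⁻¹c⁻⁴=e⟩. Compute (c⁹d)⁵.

Compute successive powers of (c⁹d), reducing at each step:
  (c⁹d)²: (c⁹d) · c⁹ = c⁶d;   (c⁶d) · d = c⁶d²
  (c⁹d)³: (c⁶d²) · c⁹ = c⁷d²;   (c⁷d²) · d = c⁷d³
  (c⁹d)⁴: (c⁷d³) · c⁹ = c¹¹d³;   (c¹¹d³) · d = c¹¹d⁴
  (c⁹d)⁵: (c¹¹d⁴) · c⁹ = cd⁴;   (cd⁴) · d = cd⁵

Answer: cd⁵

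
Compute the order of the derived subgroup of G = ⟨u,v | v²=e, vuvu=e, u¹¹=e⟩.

G' = [G, G] is generated by all commutators. The generator-pair commutators are: [u, v] = u².
The subgroup they normally generate is {e, u, u², u³, u⁴, u⁵, u⁶, u⁷, u⁸, u⁹, u¹⁰}, of order 11.
Check: |G/G'| = 22/11 = 2 is the order of the abelianisation.

Answer: 11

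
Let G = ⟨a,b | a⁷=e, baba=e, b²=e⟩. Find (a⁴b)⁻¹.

The order of (a⁴b) is 2 (smallest k with (a⁴b)ᵏ = e), so (a⁴b)⁻¹ = (a⁴b)¹ = a⁴b.
Check: (a⁴b) · (a⁴b) → (a⁴b) · a⁴ = b;   b · b = e, giving e as required.

Answer: a⁴b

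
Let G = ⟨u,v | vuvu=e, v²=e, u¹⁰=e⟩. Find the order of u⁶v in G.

Compute successive powers until reaching e:
  (u⁶v)¹ = u⁶v, (u⁶v)² = e.
The smallest positive k with (u⁶v)ᵏ = e is 2.

Answer: 2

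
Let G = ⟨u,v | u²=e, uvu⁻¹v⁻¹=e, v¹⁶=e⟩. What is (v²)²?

Compute successive powers of (v²), reducing at each step:
  (v²)²: (v²) · v² = v⁴

Answer: v⁴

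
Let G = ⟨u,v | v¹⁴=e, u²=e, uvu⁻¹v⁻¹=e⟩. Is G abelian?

Each pair of generators commutes: u·v = uv = v·u. Since the generators pairwise commute, every element of G commutes with every other, so G is abelian.

Answer: Yes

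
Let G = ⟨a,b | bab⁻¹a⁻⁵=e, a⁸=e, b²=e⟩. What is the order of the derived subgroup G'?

G' = [G, G] is generated by all commutators. The generator-pair commutators are: [a, b] = a⁴.
The subgroup they normally generate is {e, a⁴}, of order 2.
Check: |G/G'| = 16/2 = 8 is the order of the abelianisation.

Answer: 2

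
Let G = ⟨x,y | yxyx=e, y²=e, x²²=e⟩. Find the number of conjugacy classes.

The conjugacy classes (representative and size) are:
  [e] (size 1), [x] (size 2), [x²] (size 2), [x¹⁹] (size 2), [x⁴] (size 2), [x⁵] (size 2), [x⁶] (size 2), [x⁷] (size 2), [x⁸] (size 2), [x¹³] (size 2), [x¹⁰] (size 2), [x¹¹] (size 1), [x⁶y] (size 11), [xy] (size 11).
Class equation: 1 + 2 + 2 + 2 + 2 + 2 + 2 + 2 + 2 + 2 + 2 + 1 + 11 + 11 = 44 = |G|. So G has 14 conjugacy classes.

Answer: 14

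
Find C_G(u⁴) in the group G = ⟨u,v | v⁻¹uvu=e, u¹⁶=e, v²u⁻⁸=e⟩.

⟨u⁴⟩ ⊆ C_G(u⁴) since powers of u⁴ commute with u⁴; so |C_G(u⁴)| ≥ |⟨u⁴⟩| = 4.
By orbit–stabilizer, |C_G(u⁴)| = |G| / |conj. class of u⁴| = 32 / 2 = 16.
The 16 elements commuting with u⁴ are {e, u, u², u³, u⁴, u⁵, u⁶, u⁷, u⁸, u⁹, u¹⁰, u¹¹, u¹², u¹³, u¹⁴, u¹⁵}.

Answer: {e, u, u², u³, u⁴, u⁵, u⁶, u⁷, u⁸, u⁹, u¹⁰, u¹¹, u¹², u¹³, u¹⁴, u¹⁵}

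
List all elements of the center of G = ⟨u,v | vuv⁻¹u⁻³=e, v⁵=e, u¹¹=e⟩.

An element z ∈ Z(G) iff z commutes with every generator.
For example e is central: e·u = u = u·e; e·v = v = v·e.
Whereas u ∉ Z(G) since u·v = uv ≠ u³v = v·u.
Checking each of the 55 elements this way gives Z(G) = {e}, of order 1.

Answer: {e}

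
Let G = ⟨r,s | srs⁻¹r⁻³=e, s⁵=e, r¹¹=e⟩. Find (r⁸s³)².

Compute successive powers of (r⁸s³), reducing at each step:
  (r⁸s³)²: (r⁸s³) · r⁸ = r⁴s³;   (r⁴s³) · s³ = r⁴s

Answer: r⁴s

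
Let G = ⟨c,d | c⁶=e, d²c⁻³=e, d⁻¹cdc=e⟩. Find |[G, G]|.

G' = [G, G] is generated by all commutators. The generator-pair commutators are: [c, d] = c².
The subgroup they normally generate is {e, c², c⁴}, of order 3.
Check: |G/G'| = 12/3 = 4 is the order of the abelianisation.

Answer: 3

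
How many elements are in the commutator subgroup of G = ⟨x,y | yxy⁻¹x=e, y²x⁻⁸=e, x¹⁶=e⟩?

G' = [G, G] is generated by all commutators. The generator-pair commutators are: [x, y] = x².
The subgroup they normally generate is {e, x², x⁴, x⁶, x⁸, x¹⁰, x¹², x¹⁴}, of order 8.
Check: |G/G'| = 32/8 = 4 is the order of the abelianisation.

Answer: 8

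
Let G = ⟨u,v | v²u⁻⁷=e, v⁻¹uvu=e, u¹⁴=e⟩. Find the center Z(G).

An element z ∈ Z(G) iff z commutes with every generator.
For example u⁷ is central: (u⁷)·u = u⁸ = u·(u⁷); (u⁷)·v = v⁻¹ = v·(u⁷).
Whereas u ∉ Z(G) since u·v = uv ≠ u⁶v⁻¹ = v·u.
Checking each of the 28 elements this way gives Z(G) = {e, u⁷}, of order 2.

Answer: {e, u⁷}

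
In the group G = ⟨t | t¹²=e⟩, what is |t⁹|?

Compute successive powers until reaching e:
  (t⁹)¹ = t⁹, (t⁹)² = t⁶, (t⁹)³ = t³, (t⁹)⁴ = e.
The smallest positive k with (t⁹)ᵏ = e is 4.

Answer: 4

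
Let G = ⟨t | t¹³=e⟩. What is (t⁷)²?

Compute successive powers of (t⁷), reducing at each step:
  (t⁷)²: (t⁷) · t⁷ = t

Answer: t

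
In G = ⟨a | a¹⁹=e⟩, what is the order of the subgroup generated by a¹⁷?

|⟨a¹⁷⟩| equals the order of a¹⁷. Compute successive powers until reaching e:
  (a¹⁷)¹ = a¹⁷, (a¹⁷)² = a¹⁵, (a¹⁷)³ = a¹³, (a¹⁷)⁴ = a¹¹, (a¹⁷)⁵ = a⁹, (a¹⁷)⁶ = a⁷, (a¹⁷)⁷ = a⁵, (a¹⁷)⁸ = a³, (a¹⁷)⁹ = a, (a¹⁷)¹⁰ = a¹⁸, (a¹⁷)¹¹ = a¹⁶, (a¹⁷)¹² = a¹⁴, (a¹⁷)¹³ = a¹², (a¹⁷)¹⁴ = a¹⁰, (a¹⁷)¹⁵ = a⁸, (a¹⁷)¹⁶ = a⁶, (a¹⁷)¹⁷ = a⁴, (a¹⁷)¹⁸ = a², (a¹⁷)¹⁹ = e.
The smallest positive k with (a¹⁷)ᵏ = e is 19, so |⟨a¹⁷⟩| = 19.

Answer: 19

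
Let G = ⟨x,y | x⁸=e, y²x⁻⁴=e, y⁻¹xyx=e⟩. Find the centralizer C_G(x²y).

⟨x²y⟩ ⊆ C_G(x²y) since powers of x²y commute with x²y; so |C_G(x²y)| ≥ |⟨x²y⟩| = 4.
By orbit–stabilizer, |C_G(x²y)| = |G| / |conj. class of x²y| = 16 / 4 = 4.
The 4 elements commuting with x²y are {e, x⁴, x²y, x²y⁻¹}.

Answer: {e, x⁴, x²y, x²y⁻¹}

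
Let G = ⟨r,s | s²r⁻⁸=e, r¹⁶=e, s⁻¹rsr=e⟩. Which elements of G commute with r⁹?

⟨r⁹⟩ ⊆ C_G(r⁹) since powers of r⁹ commute with r⁹; so |C_G(r⁹)| ≥ |⟨r⁹⟩| = 16.
By orbit–stabilizer, |C_G(r⁹)| = |G| / |conj. class of r⁹| = 32 / 2 = 16.
The 16 elements commuting with r⁹ are {e, r, r², r³, r⁴, r⁵, r⁶, r⁷, r⁸, r⁹, r¹⁰, r¹¹, r¹², r¹³, r¹⁴, r¹⁵}.

Answer: {e, r, r², r³, r⁴, r⁵, r⁶, r⁷, r⁸, r⁹, r¹⁰, r¹¹, r¹², r¹³, r¹⁴, r¹⁵}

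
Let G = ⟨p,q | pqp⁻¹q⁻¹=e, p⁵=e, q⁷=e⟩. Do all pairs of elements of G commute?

Each pair of generators commutes: p·q = pq = q·p. Since the generators pairwise commute, every element of G commutes with every other, so G is abelian.

Answer: Yes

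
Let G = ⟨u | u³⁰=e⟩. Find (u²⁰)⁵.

Compute successive powers of (u²⁰), reducing at each step:
  (u²⁰)²: (u²⁰) · u²⁰ = u¹⁰
  (u²⁰)³: (u¹⁰) · u²⁰ = e
  (u²⁰)⁴: e · u²⁰ = u²⁰
  (u²⁰)⁵: (u²⁰) · u²⁰ = u¹⁰

Answer: u¹⁰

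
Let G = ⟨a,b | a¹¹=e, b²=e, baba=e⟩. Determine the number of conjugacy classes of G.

The conjugacy classes (representative and size) are:
  [e] (size 1), [a¹⁰] (size 2), [a²] (size 2), [a³] (size 2), [a⁷] (size 2), [a⁶] (size 2), [a²b] (size 11).
Class equation: 1 + 2 + 2 + 2 + 2 + 2 + 11 = 22 = |G|. So G has 7 conjugacy classes.

Answer: 7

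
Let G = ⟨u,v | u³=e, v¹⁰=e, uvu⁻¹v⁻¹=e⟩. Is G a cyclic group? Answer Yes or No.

|G| = 30. The element uv has order 30 (its powers give 30 distinct elements), so ⟨uv⟩ = G and G is cyclic.

Answer: Yes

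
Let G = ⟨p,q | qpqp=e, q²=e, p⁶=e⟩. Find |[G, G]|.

G' = [G, G] is generated by all commutators. The generator-pair commutators are: [p, q] = p².
The subgroup they normally generate is {e, p², p⁴}, of order 3.
Check: |G/G'| = 12/3 = 4 is the order of the abelianisation.

Answer: 3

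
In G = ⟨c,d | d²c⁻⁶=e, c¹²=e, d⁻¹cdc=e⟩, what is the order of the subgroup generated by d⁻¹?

|⟨d⁻¹⟩| equals the order of d⁻¹. Compute successive powers until reaching e:
  (d⁻¹)¹ = d⁻¹, (d⁻¹)² = c⁶, (d⁻¹)³ = d, (d⁻¹)⁴ = e.
The smallest positive k with (d⁻¹)ᵏ = e is 4, so |⟨d⁻¹⟩| = 4.

Answer: 4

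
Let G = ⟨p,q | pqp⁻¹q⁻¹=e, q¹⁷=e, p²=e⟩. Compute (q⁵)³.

Compute successive powers of (q⁵), reducing at each step:
  (q⁵)²: (q⁵) · q⁵ = q¹⁰
  (q⁵)³: (q¹⁰) · q⁵ = q¹⁵

Answer: q¹⁵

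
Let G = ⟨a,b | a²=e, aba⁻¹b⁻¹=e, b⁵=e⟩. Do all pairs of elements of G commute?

Each pair of generators commutes: a·b = ab = b·a. Since the generators pairwise commute, every element of G commutes with every other, so G is abelian.

Answer: Yes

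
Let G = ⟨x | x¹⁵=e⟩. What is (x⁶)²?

Compute successive powers of (x⁶), reducing at each step:
  (x⁶)²: (x⁶) · x⁶ = x¹²

Answer: x¹²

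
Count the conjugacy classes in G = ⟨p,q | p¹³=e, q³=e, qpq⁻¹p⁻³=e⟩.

The conjugacy classes (representative and size) are:
  [e] (size 1), [p] (size 3), [p⁵] (size 3), [p¹⁰] (size 3), [p⁸] (size 3), [p¹⁰q] (size 13), [p⁷q²] (size 13).
Class equation: 1 + 3 + 3 + 3 + 3 + 13 + 13 = 39 = |G|. So G has 7 conjugacy classes.

Answer: 7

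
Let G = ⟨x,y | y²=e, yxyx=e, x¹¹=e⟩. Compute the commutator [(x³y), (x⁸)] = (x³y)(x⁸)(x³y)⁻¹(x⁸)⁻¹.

[(x³y), (x⁸)] = (x³y)·(x⁸)·(x³y)⁻¹·(x⁸)⁻¹.
  (x³y) · (x⁸) = x⁶y
  (x⁶y) · (x³y) = x³
  (x³) · (x³) = x⁶

Answer: x⁶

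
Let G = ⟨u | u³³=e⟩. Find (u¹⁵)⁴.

Compute successive powers of (u¹⁵), reducing at each step:
  (u¹⁵)²: (u¹⁵) · u¹⁵ = u³⁰
  (u¹⁵)³: (u³⁰) · u¹⁵ = u¹²
  (u¹⁵)⁴: (u¹²) · u¹⁵ = u²⁷

Answer: u²⁷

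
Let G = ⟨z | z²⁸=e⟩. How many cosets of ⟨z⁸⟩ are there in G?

First find ord(z⁸) by computing successive powers:
  (z⁸)¹ = z⁸, (z⁸)² = z¹⁶, (z⁸)³ = z²⁴, (z⁸)⁴ = z⁴, (z⁸)⁵ = z¹², (z⁸)⁶ = z²⁰, (z⁸)⁷ = e.
So |⟨z⁸⟩| = ord(z⁸) = 7. With |G| = 28, by Lagrange [G : ⟨z⁸⟩] = 28/7 = 4.

Answer: 4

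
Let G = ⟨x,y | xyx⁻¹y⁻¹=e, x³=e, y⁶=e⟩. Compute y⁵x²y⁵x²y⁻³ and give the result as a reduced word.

Multiply left to right, reducing at each step:
  (y⁵) · x² = x²y⁵
  (x²y⁵) · y⁵ = x²y⁴
  (x²y⁴) · x² = xy⁴
  (xy⁴) · y⁻³ = xy

Answer: xy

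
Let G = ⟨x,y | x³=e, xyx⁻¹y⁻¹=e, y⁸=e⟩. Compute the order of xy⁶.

Compute successive powers until reaching e:
  (xy⁶)¹ = xy⁶, (xy⁶)² = x²y⁴, (xy⁶)³ = y², (xy⁶)⁴ = x, (xy⁶)⁵ = x²y⁶, (xy⁶)⁶ = y⁴, (xy⁶)⁷ = xy², (xy⁶)⁸ = x², (xy⁶)⁹ = y⁶, (xy⁶)¹⁰ = xy⁴, (xy⁶)¹¹ = x²y², (xy⁶)¹² = e.
The smallest positive k with (xy⁶)ᵏ = e is 12.

Answer: 12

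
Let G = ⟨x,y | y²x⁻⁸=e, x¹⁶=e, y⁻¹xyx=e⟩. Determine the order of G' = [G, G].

G' = [G, G] is generated by all commutators. The generator-pair commutators are: [x, y] = x².
The subgroup they normally generate is {e, x², x⁴, x⁶, x⁸, x¹⁰, x¹², x¹⁴}, of order 8.
Check: |G/G'| = 32/8 = 4 is the order of the abelianisation.

Answer: 8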